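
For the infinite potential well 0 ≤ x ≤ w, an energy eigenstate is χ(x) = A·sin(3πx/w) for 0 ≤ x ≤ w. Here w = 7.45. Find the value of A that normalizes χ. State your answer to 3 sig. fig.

A ≈ 0.518

The normalization condition is ∫|χ|² dx = 1 from 0 to w.
Carrying out the integral gives A² · w/2.
So A² = (w/2)^(−1).
With w = 7.45: A² = 0.2685 and A = 0.5181.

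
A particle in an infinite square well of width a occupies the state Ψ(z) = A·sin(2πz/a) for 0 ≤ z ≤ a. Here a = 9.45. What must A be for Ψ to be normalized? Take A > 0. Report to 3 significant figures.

Normalization requires ∫|Ψ|² dz = 1, integrated from 0 to a.
The integral (without the A² prefactor) comes out to a/2.
So A² = (a/2)^(−1).
With a = 9.45: A² = 0.2116 and A = 0.4600.

A ≈ 0.460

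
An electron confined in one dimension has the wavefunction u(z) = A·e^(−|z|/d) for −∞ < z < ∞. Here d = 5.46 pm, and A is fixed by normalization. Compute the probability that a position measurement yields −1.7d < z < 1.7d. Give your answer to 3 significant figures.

The probability is P = ∫ |u|² dz over [−1.7d, 1.7d].
Since A² = 1/(d), this is the region integral divided by the full normalization integral.
Both integrals are even about z = 0, so only the z ≥ 0 halves are needed (the factors of 2 cancel). Let t = z/d; then A² and the length scale cancel, so P = ∫_{0}^{1.7} e^(-2·t) dt ÷ ∫_{0}^{∞} e^(-2·t) dt.
An antiderivative of e^(-2·t) is -e^(-2·t)/2; evaluating from 0 to 1.7 gives 1/2 - e^(-17/5)/2, while the full integral is 1/2.
This works out to P = 0.9666.

P ≈ 0.967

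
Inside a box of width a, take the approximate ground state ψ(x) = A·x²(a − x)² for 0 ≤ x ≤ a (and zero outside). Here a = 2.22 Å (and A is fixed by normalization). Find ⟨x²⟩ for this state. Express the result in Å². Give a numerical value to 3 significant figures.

⟨x²⟩ = ∫ x^2 |ψ|² dx over the full domain.
Expanding the polynomial and integrating term by term, since the A² factors cancel between numerator and denominator, ⟨x²⟩ = 3·a^2/11.
Putting a = 2.22 gives 1.344.

⟨x^2⟩ ≈ 1.34 Å^2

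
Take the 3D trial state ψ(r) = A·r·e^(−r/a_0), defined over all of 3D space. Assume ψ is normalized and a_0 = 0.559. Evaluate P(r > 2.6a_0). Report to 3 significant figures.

P ≈ 0.406

Integrate the radial probability density 4πr²|ψ|² over r > 2.6a_0.
The full normalization integral is A²·[3·π·a_0^5] = 1, fixing A².
Substituting u = r/a_0, A², 4π and the length scale all cancel in the ratio: P = ∫_{2.6}^{∞} u^4·e^(-2·u) du / ∫_{0}^{∞} u^4·e^(-2·u) du.
An antiderivative of u^4·e^(-2·u) is -(u^4/2 + u^3 + 3·u^2/2 + 3·u/2 + 3/4)·e^(-2·u); evaluating from 2.6 to ∞ gives ≈ 0.30460, while the full integral is 3/4.
This evaluates to P = 0.4061.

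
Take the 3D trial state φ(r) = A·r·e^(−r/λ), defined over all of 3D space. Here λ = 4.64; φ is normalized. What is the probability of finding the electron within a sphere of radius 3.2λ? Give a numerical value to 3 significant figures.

P ≈ 0.765

With dV = 4πr²dr, the probability is ∫|φ|² dV over r ≤ 3.2λ.
Normalization gives A² = 1/(3·π·λ^5).
Let u = r/λ; then A², 4π and the length scale all cancel, so P = ∫_{0}^{3.2} u^4·e^(-2·u) du ÷ ∫_{0}^{∞} u^4·e^(-2·u) du.
Using ∫ u^4·e^(-2·u) du = -(u^4/2 + u^3 + 3·u^2/2 + 3·u/2 + 3/4)·e^(-2·u), the numerator is ≈ 0.57370 and the denominator is 3/4.
This evaluates to P = 0.7649.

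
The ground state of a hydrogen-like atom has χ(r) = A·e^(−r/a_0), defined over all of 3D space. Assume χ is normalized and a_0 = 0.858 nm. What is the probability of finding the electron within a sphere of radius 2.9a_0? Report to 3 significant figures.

Integrate the radial probability density 4πr²|χ|² over r ≤ 2.9a_0.
The full normalization integral is A²·[π·a_0^3] = 1, fixing A².
Substituting u = r/a_0, A², 4π and the length scale all cancel in the ratio: P = ∫_{0}^{2.9} u^2·e^(-2·u) du / ∫_{0}^{∞} u^2·e^(-2·u) du.
With ∫ u^2·e^(-2·u) du = -(2·u^2 + 2·u + 1)·e^(-2·u)/4 + C, the region integral is 1/4 - 1181·e^(-29/5)/200 and the full one is 1/4.
The region integral divided by the full integral gives P = 0.9285.

P ≈ 0.928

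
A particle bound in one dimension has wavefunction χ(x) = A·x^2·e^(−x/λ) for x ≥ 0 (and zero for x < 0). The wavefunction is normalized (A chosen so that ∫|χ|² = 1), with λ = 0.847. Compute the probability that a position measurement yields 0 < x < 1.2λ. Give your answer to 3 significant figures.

The probability is P = ∫ |χ|² dx over [0, 1.2λ].
The normalization integral ∫|χ|²dx over the whole domain equals 3·λ^5/4·A², and A² cancels in the ratio.
Let u = x/λ; then A² and the length scale cancel, so P = ∫_{0}^{1.2} u^4·e^(-2·u) du ÷ ∫_{0}^{∞} u^4·e^(-2·u) du.
An antiderivative of u^4·e^(-2·u) is -(u^4/2 + u^3 + 3·u^2/2 + 3·u/2 + 3/4)·e^(-2·u); evaluating from 0 to 1.2 gives ≈ 0.071901, while the full integral is 3/4.
Evaluating gives P = 0.09587.

P ≈ 0.0959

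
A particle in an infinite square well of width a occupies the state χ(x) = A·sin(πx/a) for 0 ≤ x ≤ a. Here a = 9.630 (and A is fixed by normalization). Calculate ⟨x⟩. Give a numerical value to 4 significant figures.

⟨x⟩ ≈ 4.815

By definition ⟨x⟩ = ∫ x |χ(x)|² dx.
With ∫₀^a sin²(nπx/a) dx = a/2, the ratio of the moment integral to the normalization integral gives ⟨x⟩ = a/2.
Putting a = 9.630 gives 4.8150.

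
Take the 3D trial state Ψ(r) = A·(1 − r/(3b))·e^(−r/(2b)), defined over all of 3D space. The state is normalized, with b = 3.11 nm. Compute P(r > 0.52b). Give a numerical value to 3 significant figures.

With dV = 4πr²dr, the probability is ∫|Ψ|² dV over r > 0.52b.
Normalization gives A² = 1/(8·π·b^3/3).
In terms of u = r/b (A², 4π and the length scale all cancel between numerator and denominator), P = [∫_{0.52}^{∞} u^2·(1 - u/3)^2·e^(-u) du] / [∫_{0}^{∞} u^2·(1 - u/3)^2·e^(-u) du].
With ∫ u^2·(1 - u/3)^2·e^(-u) du = (-u^4 + 2·u^3 - 3·u^2 - 6·u - 6)·e^(-u)/9 + C, the region integral is ≈ 0.64229 and the full one is 2/3.
The region integral divided by the full integral gives P = 0.9634.

P ≈ 0.963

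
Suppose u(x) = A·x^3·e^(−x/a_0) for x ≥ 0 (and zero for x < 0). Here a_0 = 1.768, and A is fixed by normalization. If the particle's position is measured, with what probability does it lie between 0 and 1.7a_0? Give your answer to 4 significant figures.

P ≈ 0.05785

|u|² is the probability density, so P = ∫_{0}^{1.7a_0} |u|² dx.
Since A² = 1/(45·a_0^7/8), this is the region integral divided by the full normalization integral.
Let t = x/a_0; then A² and the length scale cancel, so P = ∫_{0}^{1.7} t^6·e^(-2·t) dt ÷ ∫_{0}^{∞} t^6·e^(-2·t) dt.
With ∫ t^6·e^(-2·t) dt = -(4·t^6 + 12·t^5 + 30·t^4 + 60·t^3 + 90·t^2 + 90·t + 45)·e^(-2·t)/8 + C, the region integral is ≈ 0.325424 and the full one is 45/8.
Taking the ratio, P = 0.057853.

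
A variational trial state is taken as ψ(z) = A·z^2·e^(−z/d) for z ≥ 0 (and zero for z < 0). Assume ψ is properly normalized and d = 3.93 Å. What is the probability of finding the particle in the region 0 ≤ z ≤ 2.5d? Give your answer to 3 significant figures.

P ≈ 0.560

P = ∫_{0}^{2.5d} |ψ(z)|² dz.
With A² fixed by ∫|ψ|² = 1, i.e. A² = (3·d^5/4)^(−1), substitute and integrate.
Let u = z/d; then A² and the length scale cancel, so P = ∫_{0}^{2.5} u^4·e^(-2·u) du ÷ ∫_{0}^{∞} u^4·e^(-2·u) du.
Using ∫ u^4·e^(-2·u) du = -(u^4/2 + u^3 + 3·u^2/2 + 3·u/2 + 3/4)·e^(-2·u), the numerator is 3/4 - 1569·e^(-5)/32 and the denominator is 3/4.
This works out to P = 0.5595.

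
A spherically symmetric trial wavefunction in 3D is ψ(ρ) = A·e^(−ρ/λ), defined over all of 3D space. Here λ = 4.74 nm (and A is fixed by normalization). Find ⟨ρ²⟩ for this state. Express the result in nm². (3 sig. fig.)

By definition ⟨ρ²⟩ = ∫ ρ^2 |ψ(ρ)|² 4πρ² dρ.
The ratio of the moment integral to the normalization integral gives ⟨ρ²⟩ = 3·λ^2.
Putting λ = 4.74 gives 67.40.

⟨ρ^2⟩ ≈ 67.4 nm^2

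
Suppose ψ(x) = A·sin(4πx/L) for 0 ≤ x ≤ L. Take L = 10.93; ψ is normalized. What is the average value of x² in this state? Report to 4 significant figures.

⟨x^2⟩ ≈ 39.44

⟨x²⟩ = ∫ x^2 |ψ|² dx over the full domain.
With ∫₀^L sin²(nπx/L) dx = L/2, the ratio of the moment integral to the normalization integral gives ⟨x²⟩ = -L^2/(32·π^2) + L^2/3.
Putting L = 10.93 gives 39.443.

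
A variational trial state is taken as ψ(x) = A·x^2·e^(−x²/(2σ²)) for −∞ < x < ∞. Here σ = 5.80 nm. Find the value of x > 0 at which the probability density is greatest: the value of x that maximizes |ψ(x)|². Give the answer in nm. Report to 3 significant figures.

Set d/dx [|ψ(x)|²] = 0 and solve for x > 0.
Solving yields x = √(2)·σ.
With σ = 5.80, the value of x > 0 at which the probability density is greatest is 8.202 nm.

x ≈ 8.20 nm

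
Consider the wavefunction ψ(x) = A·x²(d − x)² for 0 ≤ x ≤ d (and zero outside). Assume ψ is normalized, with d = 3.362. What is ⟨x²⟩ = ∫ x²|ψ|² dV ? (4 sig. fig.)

By definition ⟨x²⟩ = ∫ x^2 |ψ(x)|² dx.
Since the A² factors cancel between numerator and denominator, ⟨x²⟩ = 3·d^2/11.
With d = 3.362, ⟨x^2⟩ = 3.0826.

⟨x^2⟩ ≈ 3.083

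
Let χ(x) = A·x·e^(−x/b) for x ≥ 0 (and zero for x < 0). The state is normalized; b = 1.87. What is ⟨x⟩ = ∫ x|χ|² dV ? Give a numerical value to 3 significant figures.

By definition ⟨x⟩ = ∫ x |χ(x)|² dx.
Since the A² factors cancel between numerator and denominator, ⟨x⟩ = 3·b/2.
With b = 1.87, ⟨x⟩ = 2.805.

⟨x⟩ ≈ 2.81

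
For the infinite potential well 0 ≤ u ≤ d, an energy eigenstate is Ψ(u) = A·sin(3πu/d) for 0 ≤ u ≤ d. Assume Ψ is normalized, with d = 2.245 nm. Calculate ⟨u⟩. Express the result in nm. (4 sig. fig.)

By definition ⟨u⟩ = ∫ u |Ψ(u)|² du.
Since the A² factors cancel between numerator and denominator, ⟨u⟩ = d/2.
Putting d = 2.245 gives 1.1225.

⟨u⟩ ≈ 1.123 nm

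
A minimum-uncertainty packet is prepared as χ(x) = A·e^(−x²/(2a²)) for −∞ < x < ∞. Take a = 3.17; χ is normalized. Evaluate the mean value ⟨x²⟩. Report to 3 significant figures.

⟨x²⟩ = ∫ x^2 |χ|² dx over the full domain.
Evaluating both integrals, ⟨x²⟩ = a^2/2.
Putting a = 3.17 gives 5.024.

⟨x^2⟩ ≈ 5.02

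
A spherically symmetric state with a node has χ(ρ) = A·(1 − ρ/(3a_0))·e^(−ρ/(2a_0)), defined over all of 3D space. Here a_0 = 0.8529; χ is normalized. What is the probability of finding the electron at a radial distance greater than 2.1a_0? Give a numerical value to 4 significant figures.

P ≈ 0.6685

With dV = 4πρ²dρ, the probability is ∫|χ|² dV over ρ > 2.1a_0.
A² is fixed by ∫₀^∞ 4πρ²|χ|² dρ = 1, i.e. A² = (8·π·a_0^3/3)^(−1).
In terms of u = ρ/a_0 (A², 4π and the length scale all cancel between numerator and denominator), P = [∫_{2.1}^{∞} u^2·(1 - u/3)^2·e^(-u) du] / [∫_{0}^{∞} u^2·(1 - u/3)^2·e^(-u) du].
An antiderivative of u^2·(1 - u/3)^2·e^(-u) is (-u^4 + 2·u^3 - 3·u^2 - 6·u - 6)·e^(-u)/9; evaluating from 2.1 to ∞ gives ≈ 0.445688, while the full integral is 2/3.
This evaluates to P = 0.66853.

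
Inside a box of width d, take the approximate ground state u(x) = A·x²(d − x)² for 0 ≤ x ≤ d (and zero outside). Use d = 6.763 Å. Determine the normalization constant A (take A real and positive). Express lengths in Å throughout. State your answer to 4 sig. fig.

The normalization condition is ∫|u|² dx = 1 from 0 to d.
Carrying out the integral gives A² · d^9/630.
Setting this equal to 1 gives A² = 1/(d^9/630).
With d = 6.763: A² = 0.000021286 and A = 0.0046136.

A ≈ 0.004614 Å^(-9/2)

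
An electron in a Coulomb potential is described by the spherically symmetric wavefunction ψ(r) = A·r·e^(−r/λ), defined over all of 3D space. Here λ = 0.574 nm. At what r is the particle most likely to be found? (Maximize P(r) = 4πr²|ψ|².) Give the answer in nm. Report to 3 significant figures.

r ≈ 1.15 nm

Differentiate P(r) = 4πr²|ψ|² with respect to r and set to zero.
This gives r = 2·λ.
With λ = 0.574, the most probable radial distance is 1.148 nm.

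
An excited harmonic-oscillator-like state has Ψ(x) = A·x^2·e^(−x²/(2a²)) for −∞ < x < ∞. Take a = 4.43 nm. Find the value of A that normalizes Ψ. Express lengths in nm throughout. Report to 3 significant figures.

The normalization condition is ∫|Ψ|² dx = 1 from −∞ to ∞.
The integral (without the A² prefactor) comes out to 3·√(π)·a^5/4.
So A² = (3·√(π)·a^5/4)^(−1).
Plugging in a = 4.43 yields A = 0.02100.

A ≈ 0.0210 nm^(-5/2)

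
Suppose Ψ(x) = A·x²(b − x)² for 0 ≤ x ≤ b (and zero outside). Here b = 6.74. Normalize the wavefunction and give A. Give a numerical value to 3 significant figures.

A ≈ 0.00468

Normalization requires ∫|Ψ|² dx = 1, integrated from 0 to b.
Expanding the polynomial and integrating term by term, with Ψ = A·x²(b − x)², the integral evaluates to A²·[b^9/630].
So A² = (b^9/630)^(−1).
Substituting b = 6.74 gives A² = 0.00002195, so A = 0.004685.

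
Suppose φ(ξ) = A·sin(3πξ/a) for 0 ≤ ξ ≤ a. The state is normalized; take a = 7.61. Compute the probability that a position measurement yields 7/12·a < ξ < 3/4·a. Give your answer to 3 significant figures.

P = ∫_{7/12·a}^{3/4·a} |φ(ξ)|² dξ.
The normalization integral ∫|φ|²dξ over the whole domain equals a/2·A², and A² cancels in the ratio.
Let u = ξ/a; then A² and the length scale cancel, so P = ∫_{7/12}^{3/4} sin(3·π·u)^2 du ÷ ∫_{0}^{1} sin(3·π·u)^2 du.
An antiderivative of sin(3·π·u)^2 is u/2 - sin(6·π·u)/(12·π); evaluating from 7/12 to 3/4 gives 1/12 - 1/(6·π), while the full integral is 1/2.
The result is P = (-2 + π)/(6·π).

P ≈ 0.0606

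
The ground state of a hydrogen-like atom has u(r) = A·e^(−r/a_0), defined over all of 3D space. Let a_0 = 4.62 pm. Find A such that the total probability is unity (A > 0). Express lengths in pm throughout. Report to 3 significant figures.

A ≈ 0.0568 pm^(-3/2)

The normalization condition is ∫|u|² 4πr² dr = 1 from 0 to ∞.
(Spherical symmetry: dV = 4πr² dr.)
Recall ∫₀^∞ r^m e^(−r/β) dr = m!·β^(m+1), ∫|u|² 4πr² dr = A²·(π·a_0^3).
Substituting a_0 = 4.62 gives A² = 0.003228, so A = 0.05681.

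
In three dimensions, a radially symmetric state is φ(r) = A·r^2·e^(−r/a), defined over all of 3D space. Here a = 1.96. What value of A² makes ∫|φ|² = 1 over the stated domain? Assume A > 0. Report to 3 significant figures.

We need A² ∫|f|² 4πr² dr = 1, taking the integral from 0 to ∞.
The angular integral contributes 4π, leaving ∫₀^∞ r²|φ|² dr.
The integral (without the A² prefactor) comes out to 45·π·a^7/2.
Setting this equal to 1 gives A² = 1/(45·π·a^7/2).
Plugging in a = 1.96 yields A = 0.01128.

A^2 ≈ 0.000127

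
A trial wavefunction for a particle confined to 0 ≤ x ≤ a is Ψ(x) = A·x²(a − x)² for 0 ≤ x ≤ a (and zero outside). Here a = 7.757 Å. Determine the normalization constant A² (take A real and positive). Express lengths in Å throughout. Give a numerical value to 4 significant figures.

A^2 ≈ 0.000006196 Å^(-9)

We need A² ∫|f|² dx = 1, taking the integral from 0 to a.
With Ψ = A·x²(a − x)², the integral evaluates to A²·[a^9/630].
Setting this equal to 1 gives A² = 1/(a^9/630).
Substituting a = 7.757 gives A² = 0.0000061958, so A = 0.0024891.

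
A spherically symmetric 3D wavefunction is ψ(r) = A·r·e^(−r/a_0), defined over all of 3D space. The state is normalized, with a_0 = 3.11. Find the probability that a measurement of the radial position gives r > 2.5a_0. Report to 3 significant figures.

P ≈ 0.440

With dV = 4πr²dr, the probability is ∫|ψ|² dV over r > 2.5a_0.
The full normalization integral is A²·[3·π·a_0^5] = 1, fixing A².
Substituting u = r/a_0, A², 4π and the length scale all cancel in the ratio: P = ∫_{2.5}^{∞} u^4·e^(-2·u) du / ∫_{0}^{∞} u^4·e^(-2·u) du.
Using ∫ u^4·e^(-2·u) du = -(u^4/2 + u^3 + 3·u^2/2 + 3·u/2 + 3/4)·e^(-2·u), the numerator is 1569·e^(-5)/32 and the denominator is 3/4.
This evaluates to P = 0.4405.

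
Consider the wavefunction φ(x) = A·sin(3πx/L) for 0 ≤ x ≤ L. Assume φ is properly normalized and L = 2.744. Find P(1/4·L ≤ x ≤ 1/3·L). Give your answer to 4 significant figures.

|φ|² is the probability density, so P = ∫_{1/4·L}^{1/3·L} |φ|² dx.
With A² fixed by ∫|φ|² = 1, i.e. A² = (L/2)^(−1), substitute and integrate.
Substituting u = x/L, A² and the length scale cancel in the ratio: P = ∫_{1/4}^{1/3} sin(3·π·u)^2 du / ∫_{0}^{1} sin(3·π·u)^2 du.
Using ∫ sin(3·π·u)^2 du = u/2 - sin(6·π·u)/(12·π), the numerator is 1/24 - 1/(12·π) and the denominator is 1/2.
The result is P = (-2 + π)/(12·π).

P ≈ 0.03028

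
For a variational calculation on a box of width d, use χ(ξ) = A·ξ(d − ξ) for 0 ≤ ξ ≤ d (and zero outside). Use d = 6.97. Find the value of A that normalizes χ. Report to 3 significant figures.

A ≈ 0.0427

Normalization requires ∫|χ|² dξ = 1, integrated from 0 to d.
Expanding the polynomial and integrating term by term, ∫|χ|² dξ = A²·(d^5/30).
Substituting d = 6.97 gives A² = 0.001824, so A = 0.04270.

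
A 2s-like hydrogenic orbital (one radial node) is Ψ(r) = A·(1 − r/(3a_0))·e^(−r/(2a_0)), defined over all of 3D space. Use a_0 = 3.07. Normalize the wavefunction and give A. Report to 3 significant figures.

Require ∫ |Ψ|² 4πr² dr = 1 over the whole domain.
(Spherical symmetry: dV = 4πr² dr.)
The integral (without the A² prefactor) comes out to 8·π·a_0^3/3.
Setting this equal to 1 gives A² = 1/(8·π·a_0^3/3).
With a_0 = 3.07: A² = 0.004125 and A = 0.06423.

A ≈ 0.0642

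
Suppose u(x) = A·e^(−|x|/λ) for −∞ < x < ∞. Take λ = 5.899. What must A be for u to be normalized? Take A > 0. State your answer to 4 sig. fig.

We need A² ∫|f|² dx = 1, taking the integral from −∞ to ∞.
Recall ∫₀^∞ x^m e^(−x/β) dx = m!·β^(m+1), with u = A·e^(−|x|/λ), the integral evaluates to A²·[λ].
Setting this equal to 1 gives A² = 1/(λ).
Substituting λ = 5.899 gives A² = 0.16952, so A = 0.41173.

A ≈ 0.4117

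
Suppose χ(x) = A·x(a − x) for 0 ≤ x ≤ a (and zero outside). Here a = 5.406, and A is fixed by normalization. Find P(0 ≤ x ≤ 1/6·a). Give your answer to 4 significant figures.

P ≈ 0.03549

The probability is P = ∫ |χ|² dx over [0, 1/6·a].
Since A² = 1/(a^5/30), this is the region integral divided by the full normalization integral.
Substituting u = x/a, A² and the length scale cancel in the ratio: P = ∫_{0}^{1/6} u^2·(1 - u)^2 du / ∫_{0}^{1} u^2·(1 - u)^2 du.
With ∫ u^2·(1 - u)^2 du = u^3·(6·u^2 - 15·u + 10)/30 + C, the region integral is ≈ 0.00118313 and the full one is 1/30.
The result is P = 23/648.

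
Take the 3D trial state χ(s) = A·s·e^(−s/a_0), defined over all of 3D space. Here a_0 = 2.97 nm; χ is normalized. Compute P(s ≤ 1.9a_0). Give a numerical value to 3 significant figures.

P = ∫ |χ|² 4πs² ds over s ≤ 1.9a_0.
The full normalization integral is A²·[3·π·a_0^5] = 1, fixing A².
In terms of u = s/a_0 (A², 4π and the length scale all cancel between numerator and denominator), P = [∫_{0}^{1.9} u^4·e^(-2·u) du] / [∫_{0}^{∞} u^4·e^(-2·u) du].
An antiderivative of u^4·e^(-2·u) is -(u^4/2 + u^3 + 3·u^2/2 + 3·u/2 + 3/4)·e^(-2·u); evaluating from 0 to 1.9 gives ≈ 0.24912, while the full integral is 3/4.
This evaluates to P = 0.3322.

P ≈ 0.332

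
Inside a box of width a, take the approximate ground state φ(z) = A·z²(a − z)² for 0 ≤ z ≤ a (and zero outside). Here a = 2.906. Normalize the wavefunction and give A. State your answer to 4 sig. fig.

A ≈ 0.2065

The normalization condition is ∫|φ|² dz = 1 from 0 to a.
Expanding the polynomial and integrating term by term, carrying out the integral gives A² · a^9/630.
Setting this equal to 1 gives A² = 1/(a^9/630).
Plugging in a = 2.906 yields A = 0.20646.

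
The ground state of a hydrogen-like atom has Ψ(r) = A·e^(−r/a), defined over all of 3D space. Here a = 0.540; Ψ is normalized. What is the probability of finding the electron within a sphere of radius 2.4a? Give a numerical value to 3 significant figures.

P ≈ 0.857

Integrate the radial probability density 4πr²|Ψ|² over r ≤ 2.4a.
The full normalization integral is A²·[π·a^3] = 1, fixing A².
In terms of u = r/a (A², 4π and the length scale all cancel between numerator and denominator), P = [∫_{0}^{2.4} u^2·e^(-2·u) du] / [∫_{0}^{∞} u^2·e^(-2·u) du].
With ∫ u^2·e^(-2·u) du = -(2·u^2 + 2·u + 1)·e^(-2·u)/4 + C, the region integral is 1/4 - 433·e^(-24/5)/100 and the full one is 1/4.
This evaluates to P = 0.8575.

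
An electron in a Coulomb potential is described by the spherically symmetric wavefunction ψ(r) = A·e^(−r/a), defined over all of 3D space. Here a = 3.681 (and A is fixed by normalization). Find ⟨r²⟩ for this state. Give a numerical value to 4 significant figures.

By definition ⟨r²⟩ = ∫ r^2 |ψ(r)|² 4πr² dr.
Using ∫₀^∞ rⁿ e^(−αr) dr = n!/αⁿ⁺¹, the ratio of the moment integral to the normalization integral gives ⟨r²⟩ = 3·a^2.
Putting a = 3.681 gives 40.649.

⟨r^2⟩ ≈ 40.65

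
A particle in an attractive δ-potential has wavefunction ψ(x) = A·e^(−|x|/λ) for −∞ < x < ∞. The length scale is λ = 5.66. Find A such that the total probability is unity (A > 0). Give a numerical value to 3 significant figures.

The normalization condition is ∫|ψ|² dx = 1 from −∞ to ∞.
Carrying out the integral gives A² · λ.
Plugging in λ = 5.66 yields A = 0.4203.

A ≈ 0.420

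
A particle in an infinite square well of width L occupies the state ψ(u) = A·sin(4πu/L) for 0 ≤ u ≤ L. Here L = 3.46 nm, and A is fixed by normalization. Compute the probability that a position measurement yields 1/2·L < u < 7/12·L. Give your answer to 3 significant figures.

P ≈ 0.0489

The probability is P = ∫ |ψ|² du over [1/2·L, 7/12·L].
With A² fixed by ∫|ψ|² = 1, i.e. A² = (L/2)^(−1), substitute and integrate.
Let t = u/L; then A² and the length scale cancel, so P = ∫_{1/2}^{7/12} sin(4·π·t)^2 dt ÷ ∫_{0}^{1} sin(4·π·t)^2 dt.
Using ∫ sin(4·π·t)^2 dt = t/2 - sin(4·π·t)·cos(4·π·t)/(8·π), the numerator is -√(3)/(32·π) + 1/24 and the denominator is 1/2.
The result is P = (-√(3)/16 + π/12)/π.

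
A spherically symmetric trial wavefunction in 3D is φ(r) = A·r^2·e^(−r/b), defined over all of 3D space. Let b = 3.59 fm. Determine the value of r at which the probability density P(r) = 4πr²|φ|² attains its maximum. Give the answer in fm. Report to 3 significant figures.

r ≈ 10.8 fm

The maximum of P(r) = 4πr²|φ|² occurs where its derivative vanishes.
This gives r = 3·b.
With b = 3.59, the most probable radial distance is 10.77 fm.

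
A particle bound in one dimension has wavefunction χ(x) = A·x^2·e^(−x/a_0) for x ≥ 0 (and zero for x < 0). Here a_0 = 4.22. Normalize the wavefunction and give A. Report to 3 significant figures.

The normalization condition is ∫|χ|² dx = 1 from 0 to ∞.
Carrying out the integral gives A² · 3·a_0^5/4.
Substituting a_0 = 4.22 gives A² = 0.0009963, so A = 0.03156.

A ≈ 0.0316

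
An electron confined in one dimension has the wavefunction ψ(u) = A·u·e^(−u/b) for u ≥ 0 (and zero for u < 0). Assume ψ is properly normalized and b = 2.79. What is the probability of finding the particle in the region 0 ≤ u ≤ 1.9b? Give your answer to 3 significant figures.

P = ∫_{0}^{1.9b} |ψ(u)|² du.
The normalization integral ∫|ψ|²du over the whole domain equals b^3/4·A², and A² cancels in the ratio.
Substituting t = u/b, A² and the length scale cancel in the ratio: P = ∫_{0}^{1.9} t^2·e^(-2·t) dt / ∫_{0}^{∞} t^2·e^(-2·t) dt.
With ∫ t^2·e^(-2·t) dt = -(2·t^2 + 2·t + 1)·e^(-2·t)/4 + C, the region integral is 1/4 - 601·e^(-19/5)/200 and the full one is 1/4.
Evaluating gives P = 0.7311.

P ≈ 0.731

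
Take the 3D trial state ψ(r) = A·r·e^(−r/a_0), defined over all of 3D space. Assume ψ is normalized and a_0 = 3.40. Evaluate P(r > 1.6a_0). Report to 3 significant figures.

P = ∫ |ψ|² 4πr² dr over r > 1.6a_0.
Normalization gives A² = 1/(3·π·a_0^5).
In terms of u = r/a_0 (A², 4π and the length scale all cancel between numerator and denominator), P = [∫_{1.6}^{∞} u^4·e^(-2·u) du] / [∫_{0}^{∞} u^4·e^(-2·u) du].
An antiderivative of u^4·e^(-2·u) is -(u^4/2 + u^3 + 3·u^2/2 + 3·u/2 + 3/4)·e^(-2·u); evaluating from 1.6 to ∞ gives ≈ 0.58546, while the full integral is 3/4.
Taking the ratio yields P = 0.7806.

P ≈ 0.781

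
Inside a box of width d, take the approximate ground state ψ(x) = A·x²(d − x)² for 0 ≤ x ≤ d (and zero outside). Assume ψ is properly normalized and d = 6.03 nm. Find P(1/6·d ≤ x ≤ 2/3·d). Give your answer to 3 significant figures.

P ≈ 0.846

The probability is P = ∫ |ψ|² dx over [1/6·d, 2/3·d].
Since A² = 1/(d^9/630), this is the region integral divided by the full normalization integral.
In terms of u = x/d (A² and the length scale cancel between numerator and denominator), P = [∫_{1/6}^{2/3} u^4·(1 - u)^4 du] / [∫_{0}^{1} u^4·(1 - u)^4 du].
With ∫ u^4·(1 - u)^4 du = u^5·(70·u^4 - 315·u^3 + 540·u^2 - 420·u + 126)/630 + C, the region integral is ≈ 0.0013432 and the full one is 1/630.
Evaluating gives P = 0.8462.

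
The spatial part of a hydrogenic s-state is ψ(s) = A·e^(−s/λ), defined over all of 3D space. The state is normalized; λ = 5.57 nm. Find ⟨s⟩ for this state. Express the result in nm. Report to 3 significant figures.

⟨s⟩ ≈ 8.36 nm

⟨s⟩ = ∫ s |ψ|² 4πs² ds over the full domain.
The ratio of the moment integral to the normalization integral gives ⟨s⟩ = 3·λ/2.
With λ = 5.57, ⟨s⟩ = 8.355.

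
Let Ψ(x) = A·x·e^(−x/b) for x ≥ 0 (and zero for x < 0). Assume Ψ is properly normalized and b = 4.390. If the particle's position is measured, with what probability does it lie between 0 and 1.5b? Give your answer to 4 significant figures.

P ≈ 0.5768

|Ψ|² is the probability density, so P = ∫_{0}^{1.5b} |Ψ|² dx.
The normalization integral ∫|Ψ|²dx over the whole domain equals b^3/4·A², and A² cancels in the ratio.
In terms of u = x/b (A² and the length scale cancel between numerator and denominator), P = [∫_{0}^{1.5} u^2·e^(-2·u) du] / [∫_{0}^{∞} u^2·e^(-2·u) du].
An antiderivative of u^2·e^(-2·u) is -(2·u^2 + 2·u + 1)·e^(-2·u)/4; evaluating from 0 to 1.5 gives 1/4 - 17·e^(-3)/8, while the full integral is 1/4.
This works out to P = 0.57681.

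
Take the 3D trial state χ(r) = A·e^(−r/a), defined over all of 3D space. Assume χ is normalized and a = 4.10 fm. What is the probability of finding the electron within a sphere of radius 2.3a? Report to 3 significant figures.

P ≈ 0.837

Integrate the radial probability density 4πr²|χ|² over r ≤ 2.3a.
A² is fixed by ∫₀^∞ 4πr²|χ|² dr = 1, i.e. A² = (π·a^3)^(−1).
In terms of u = r/a (A², 4π and the length scale all cancel between numerator and denominator), P = [∫_{0}^{2.3} u^2·e^(-2·u) du] / [∫_{0}^{∞} u^2·e^(-2·u) du].
With ∫ u^2·e^(-2·u) du = -(2·u^2 + 2·u + 1)·e^(-2·u)/4 + C, the region integral is 1/4 - 809·e^(-23/5)/200 and the full one is 1/4.
Taking the ratio yields P = 0.8374.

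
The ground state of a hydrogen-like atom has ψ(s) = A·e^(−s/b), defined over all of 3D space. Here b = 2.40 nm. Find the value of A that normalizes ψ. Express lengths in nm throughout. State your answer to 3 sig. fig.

A ≈ 0.152 nm^(-3/2)

We need A² ∫|f|² 4πs² ds = 1, taking the integral from 0 to ∞.
The angular integral contributes 4π, leaving ∫₀^∞ s²|ψ|² ds.
Carrying out the integral gives A² · π·b^3.
Plugging in b = 2.40 yields A = 0.1517.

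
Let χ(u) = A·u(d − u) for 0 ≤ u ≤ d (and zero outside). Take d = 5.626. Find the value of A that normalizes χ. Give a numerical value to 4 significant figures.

A ≈ 0.07296

Normalization requires ∫|χ|² du = 1, integrated from 0 to d.
With χ = A·u(d − u), the integral evaluates to A²·[d^5/30].
Setting this equal to 1 gives A² = 1/(d^5/30).
Plugging in d = 5.626 yields A = 0.072956.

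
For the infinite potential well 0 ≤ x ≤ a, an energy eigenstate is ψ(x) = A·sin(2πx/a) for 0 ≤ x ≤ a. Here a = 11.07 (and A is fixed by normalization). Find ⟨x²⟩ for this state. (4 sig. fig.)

⟨x^2⟩ ≈ 39.30

By definition ⟨x²⟩ = ∫ x^2 |ψ(x)|² dx.
With ∫₀^a sin²(nπx/a) dx = a/2, since the A² factors cancel between numerator and denominator, ⟨x²⟩ = -a^2/(8·π^2) + a^2/3.
With a = 11.07, ⟨x^2⟩ = 39.296.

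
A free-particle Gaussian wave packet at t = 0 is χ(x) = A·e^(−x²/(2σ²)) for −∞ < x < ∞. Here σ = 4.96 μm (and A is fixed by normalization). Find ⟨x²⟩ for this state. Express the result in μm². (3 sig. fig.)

The expectation value is the |χ|²-weighted average of x^2: ∫ x^2|χ|² dx.
Evaluating both integrals, ⟨x²⟩ = σ^2/2.
Putting σ = 4.96 gives 12.30.

⟨x^2⟩ ≈ 12.3 μm^2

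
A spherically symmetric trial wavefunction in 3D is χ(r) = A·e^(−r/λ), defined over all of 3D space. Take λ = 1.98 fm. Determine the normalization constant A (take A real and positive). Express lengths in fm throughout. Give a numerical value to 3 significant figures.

A ≈ 0.203 fm^(-3/2)

We need A² ∫|f|² 4πr² dr = 1, taking the integral from 0 to ∞.
Using ∫₀^∞ rⁿ e^(−αr) dr = n!/αⁿ⁺¹, ∫|χ|² 4πr² dr = A²·(π·λ^3).
Setting this equal to 1 gives A² = 1/(π·λ^3).
With λ = 1.98: A² = 0.04101 and A = 0.2025.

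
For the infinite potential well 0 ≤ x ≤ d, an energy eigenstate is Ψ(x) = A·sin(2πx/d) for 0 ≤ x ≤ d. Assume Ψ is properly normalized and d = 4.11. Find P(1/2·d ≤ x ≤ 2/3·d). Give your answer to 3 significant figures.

P ≈ 0.0978

P = ∫_{1/2·d}^{2/3·d} |Ψ(x)|² dx.
Since A² = 1/(d/2), this is the region integral divided by the full normalization integral.
In terms of u = x/d (A² and the length scale cancel between numerator and denominator), P = [∫_{1/2}^{2/3} sin(2·π·u)^2 du] / [∫_{0}^{1} sin(2·π·u)^2 du].
Using ∫ sin(2·π·u)^2 du = u/2 - sin(4·π·u)/(8·π), the numerator is -√(3)/(16·π) + 1/12 and the denominator is 1/2.
This works out to P = (-√(3)/8 + π/6)/π.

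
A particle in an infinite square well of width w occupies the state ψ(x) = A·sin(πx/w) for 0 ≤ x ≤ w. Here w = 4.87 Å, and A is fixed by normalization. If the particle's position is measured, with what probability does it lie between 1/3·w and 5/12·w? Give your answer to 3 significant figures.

P ≈ 0.142

|ψ|² is the probability density, so P = ∫_{1/3·w}^{5/12·w} |ψ|² dx.
The normalization integral ∫|ψ|²dx over the whole domain equals w/2·A², and A² cancels in the ratio.
Let u = x/w; then A² and the length scale cancel, so P = ∫_{1/3}^{5/12} sin(π·u)^2 du ÷ ∫_{0}^{1} sin(π·u)^2 du.
An antiderivative of sin(π·u)^2 is u/2 - sin(2·π·u)/(4·π); evaluating from 1/3 to 5/12 gives -1/(8·π) + 1/24 + √(3)/(8·π), while the full integral is 1/2.
Taking the ratio, P = (-3 + π + 3·√(3))/(12·π).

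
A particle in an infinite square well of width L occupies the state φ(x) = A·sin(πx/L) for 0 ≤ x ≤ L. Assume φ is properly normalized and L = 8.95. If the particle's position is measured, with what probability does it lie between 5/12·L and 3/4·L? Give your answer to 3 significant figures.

|φ|² is the probability density, so P = ∫_{5/12·L}^{3/4·L} |φ|² dx.
With A² fixed by ∫|φ|² = 1, i.e. A² = (L/2)^(−1), substitute and integrate.
In terms of u = x/L (A² and the length scale cancel between numerator and denominator), P = [∫_{5/12}^{3/4} sin(π·u)^2 du] / [∫_{0}^{1} sin(π·u)^2 du].
An antiderivative of sin(π·u)^2 is u/2 - sin(2·π·u)/(4·π); evaluating from 5/12 to 3/4 gives 3/(8·π) + 1/6, while the full integral is 1/2.
Taking the ratio, P = (9 + 4·π)/(12·π).

P ≈ 0.572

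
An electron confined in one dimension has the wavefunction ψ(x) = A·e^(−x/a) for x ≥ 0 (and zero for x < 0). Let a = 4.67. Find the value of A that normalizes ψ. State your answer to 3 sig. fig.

Normalization requires ∫|ψ|² dx = 1, integrated from 0 to ∞.
Using ∫₀^∞ xⁿ e^(−αx) dx = n!/αⁿ⁺¹, the integral (without the A² prefactor) comes out to a/2.
Hence A² = 1/[a/2].
With a = 4.67: A² = 0.4283 and A = 0.6544.

A ≈ 0.654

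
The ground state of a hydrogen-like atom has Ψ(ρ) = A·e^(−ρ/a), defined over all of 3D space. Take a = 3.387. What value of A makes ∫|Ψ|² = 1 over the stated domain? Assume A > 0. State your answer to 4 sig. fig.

We need A² ∫|f|² 4πρ² dρ = 1, taking the integral from 0 to ∞.
The angular integral contributes 4π, leaving ∫₀^∞ ρ²|Ψ|² dρ.
Using ∫₀^∞ ρⁿ e^(−αρ) dρ = n!/αⁿ⁺¹, with Ψ = A·e^(−ρ/a), the integral evaluates to A²·[π·a^3].
Hence A² = 1/[π·a^3].
With a = 3.387: A² = 0.0081923 and A = 0.090511.

A ≈ 0.09051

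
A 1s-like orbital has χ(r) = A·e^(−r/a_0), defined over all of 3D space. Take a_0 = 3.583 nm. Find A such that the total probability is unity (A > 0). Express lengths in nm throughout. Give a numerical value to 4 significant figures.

Normalization requires ∫|χ|² 4πr² dr = 1, integrated from 0 to ∞.
The angular integral contributes 4π, leaving ∫₀^∞ r²|χ|² dr.
Using ∫₀^∞ rⁿ e^(−αr) dr = n!/αⁿ⁺¹, with χ = A·e^(−r/a_0), the integral evaluates to A²·[π·a_0^3].
Plugging in a_0 = 3.583 yields A = 0.083187.

A ≈ 0.08319 nm^(-3/2)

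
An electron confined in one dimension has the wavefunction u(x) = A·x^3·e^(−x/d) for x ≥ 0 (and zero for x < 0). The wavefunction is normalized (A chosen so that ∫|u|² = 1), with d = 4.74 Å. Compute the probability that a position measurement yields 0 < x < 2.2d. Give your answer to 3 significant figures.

|u|² is the probability density, so P = ∫_{0}^{2.2d} |u|² dx.
Since A² = 1/(45·d^7/8), this is the region integral divided by the full normalization integral.
Let t = x/d; then A² and the length scale cancel, so P = ∫_{0}^{2.2} t^6·e^(-2·t) dt ÷ ∫_{0}^{∞} t^6·e^(-2·t) dt.
An antiderivative of t^6·e^(-2·t) is -(4·t^6 + 12·t^5 + 30·t^4 + 60·t^3 + 90·t^2 + 90·t + 45)·e^(-2·t)/8; evaluating from 0 to 2.2 gives ≈ 0.87950, while the full integral is 45/8.
This works out to P = 0.1564.

P ≈ 0.156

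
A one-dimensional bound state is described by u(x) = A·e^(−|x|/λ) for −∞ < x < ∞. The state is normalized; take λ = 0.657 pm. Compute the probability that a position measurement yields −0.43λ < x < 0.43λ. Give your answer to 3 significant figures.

P ≈ 0.577

|u|² is the probability density, so P = ∫_{−0.43λ}^{0.43λ} |u|² dx.
With A² fixed by ∫|u|² = 1, i.e. A² = (λ)^(−1), substitute and integrate.
Both integrals are even about x = 0, so only the x ≥ 0 halves are needed (the factors of 2 cancel). Substituting t = x/λ, A² and the length scale cancel in the ratio: P = ∫_{0}^{0.43} e^(-2·t) dt / ∫_{0}^{∞} e^(-2·t) dt.
Using ∫ e^(-2·t) dt = -e^(-2·t)/2, the numerator is 1/2 - e^(-43/50)/2 and the denominator is 1/2.
This works out to P = 0.5768.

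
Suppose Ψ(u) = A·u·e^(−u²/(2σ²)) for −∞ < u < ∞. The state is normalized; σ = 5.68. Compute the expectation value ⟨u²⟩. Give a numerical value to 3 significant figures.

⟨u²⟩ = ∫ u^2 |Ψ|² du over the full domain.
Using the Gaussian integral ∫_{−∞}^{∞} e^(−αu²) du = √(π/α), since the A² factors cancel between numerator and denominator, ⟨u²⟩ = 3·σ^2/2.
Putting σ = 5.68 gives 48.39.

⟨u^2⟩ ≈ 48.4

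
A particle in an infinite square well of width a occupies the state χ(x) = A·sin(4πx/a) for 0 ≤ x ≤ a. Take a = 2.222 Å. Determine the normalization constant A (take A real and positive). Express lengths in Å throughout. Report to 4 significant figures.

Require ∫ |χ|² dx = 1 over the whole domain.
Using sin²θ = (1 − cos 2θ)/2, carrying out the integral gives A² · a/2.
Hence A² = 1/[a/2].
With a = 2.222: A² = 0.90009 and A = 0.94873.

A ≈ 0.9487 Å^(-1/2)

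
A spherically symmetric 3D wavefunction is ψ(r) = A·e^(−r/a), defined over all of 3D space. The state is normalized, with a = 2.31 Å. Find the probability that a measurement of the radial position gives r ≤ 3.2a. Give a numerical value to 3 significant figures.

P ≈ 0.954

P = ∫ |ψ|² 4πr² dr over r ≤ 3.2a.
A² is fixed by ∫₀^∞ 4πr²|ψ|² dr = 1, i.e. A² = (π·a^3)^(−1).
In terms of u = r/a (A², 4π and the length scale all cancel between numerator and denominator), P = [∫_{0}^{3.2} u^2·e^(-2·u) du] / [∫_{0}^{∞} u^2·e^(-2·u) du].
With ∫ u^2·e^(-2·u) du = -(2·u^2 + 2·u + 1)·e^(-2·u)/4 + C, the region integral is 1/4 - 697·e^(-32/5)/100 and the full one is 1/4.
The region integral divided by the full integral gives P = 0.9537.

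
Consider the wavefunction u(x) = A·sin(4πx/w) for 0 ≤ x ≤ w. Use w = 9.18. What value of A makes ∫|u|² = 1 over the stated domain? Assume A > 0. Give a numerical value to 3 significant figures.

The normalization condition is ∫|u|² dx = 1 from 0 to w.
Using sin²θ = (1 − cos 2θ)/2, ∫|u|² dx = A²·(w/2).
Hence A² = 1/[w/2].
Substituting w = 9.18 gives A² = 0.2179, so A = 0.4668.

A ≈ 0.467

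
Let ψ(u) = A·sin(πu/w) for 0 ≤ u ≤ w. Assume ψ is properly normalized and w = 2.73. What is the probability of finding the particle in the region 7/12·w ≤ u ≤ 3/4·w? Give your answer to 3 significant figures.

The probability is P = ∫ |ψ|² du over [7/12·w, 3/4·w].
The normalization integral ∫|ψ|²du over the whole domain equals w/2·A², and A² cancels in the ratio.
In terms of t = u/w (A² and the length scale cancel between numerator and denominator), P = [∫_{7/12}^{3/4} sin(π·t)^2 dt] / [∫_{0}^{1} sin(π·t)^2 dt].
With ∫ sin(π·t)^2 dt = t/2 - sin(2·π·t)/(4·π) + C, the region integral is 1/(8·π) + 1/12 and the full one is 1/2.
Evaluating gives P = (3 + 2·π)/(12·π).

P ≈ 0.246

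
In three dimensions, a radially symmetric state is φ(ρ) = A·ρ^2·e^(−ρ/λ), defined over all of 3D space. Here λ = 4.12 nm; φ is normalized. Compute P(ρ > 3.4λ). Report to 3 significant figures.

P ≈ 0.480

With dV = 4πρ²dρ, the probability is ∫|φ|² dV over ρ > 3.4λ.
A² is fixed by ∫₀^∞ 4πρ²|φ|² dρ = 1, i.e. A² = (45·π·λ^7/2)^(−1).
Let u = ρ/λ; then A², 4π and the length scale all cancel, so P = ∫_{3.4}^{∞} u^6·e^(-2·u) du ÷ ∫_{0}^{∞} u^6·e^(-2·u) du.
With ∫ u^6·e^(-2·u) du = -(4·u^6 + 12·u^5 + 30·u^4 + 60·u^3 + 90·u^2 + 90·u + 45)·e^(-2·u)/8 + C, the region integral is ≈ 2.6995 and the full one is 45/8.
This evaluates to P = 0.4799.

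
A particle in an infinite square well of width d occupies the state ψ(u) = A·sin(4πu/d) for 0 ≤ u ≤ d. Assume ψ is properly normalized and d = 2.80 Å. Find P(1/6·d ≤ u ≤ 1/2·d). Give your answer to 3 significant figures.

P ≈ 0.299

|ψ|² is the probability density, so P = ∫_{1/6·d}^{1/2·d} |ψ|² du.
Since A² = 1/(d/2), this is the region integral divided by the full normalization integral.
Let t = u/d; then A² and the length scale cancel, so P = ∫_{1/6}^{1/2} sin(4·π·t)^2 dt ÷ ∫_{0}^{1} sin(4·π·t)^2 dt.
Using ∫ sin(4·π·t)^2 dt = t/2 - sin(4·π·t)·cos(4·π·t)/(8·π), the numerator is -√(3)/(32·π) + 1/6 and the denominator is 1/2.
Taking the ratio, P = (-√(3)/16 + π/3)/π.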